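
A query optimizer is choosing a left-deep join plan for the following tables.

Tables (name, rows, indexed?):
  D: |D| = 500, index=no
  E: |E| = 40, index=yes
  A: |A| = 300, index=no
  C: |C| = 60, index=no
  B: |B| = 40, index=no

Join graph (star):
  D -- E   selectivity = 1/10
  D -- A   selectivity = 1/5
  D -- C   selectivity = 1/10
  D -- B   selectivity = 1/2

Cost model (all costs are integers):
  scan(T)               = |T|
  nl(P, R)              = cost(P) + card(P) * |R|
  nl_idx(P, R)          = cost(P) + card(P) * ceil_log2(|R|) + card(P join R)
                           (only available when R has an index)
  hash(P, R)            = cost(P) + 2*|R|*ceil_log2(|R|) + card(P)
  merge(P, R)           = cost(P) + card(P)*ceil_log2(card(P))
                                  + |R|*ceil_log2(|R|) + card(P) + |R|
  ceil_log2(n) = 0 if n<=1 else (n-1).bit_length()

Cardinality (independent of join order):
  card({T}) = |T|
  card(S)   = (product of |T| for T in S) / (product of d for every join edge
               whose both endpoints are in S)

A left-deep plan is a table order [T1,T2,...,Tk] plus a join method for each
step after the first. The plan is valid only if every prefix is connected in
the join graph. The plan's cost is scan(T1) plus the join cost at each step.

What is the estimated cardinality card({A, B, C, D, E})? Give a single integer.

14400000

Tables in S: A(300), B(40), C(60), D(500), E(40)
Edges inside S: D-E(d=10), D-A(d=5), D-C(d=10), D-B(d=2)
numerator = 300 * 40 * 60 * 500 * 40 = 14400000000
denominator = 10 * 5 * 10 * 2 = 1000
card(S) = 14400000000 / 1000 = 14400000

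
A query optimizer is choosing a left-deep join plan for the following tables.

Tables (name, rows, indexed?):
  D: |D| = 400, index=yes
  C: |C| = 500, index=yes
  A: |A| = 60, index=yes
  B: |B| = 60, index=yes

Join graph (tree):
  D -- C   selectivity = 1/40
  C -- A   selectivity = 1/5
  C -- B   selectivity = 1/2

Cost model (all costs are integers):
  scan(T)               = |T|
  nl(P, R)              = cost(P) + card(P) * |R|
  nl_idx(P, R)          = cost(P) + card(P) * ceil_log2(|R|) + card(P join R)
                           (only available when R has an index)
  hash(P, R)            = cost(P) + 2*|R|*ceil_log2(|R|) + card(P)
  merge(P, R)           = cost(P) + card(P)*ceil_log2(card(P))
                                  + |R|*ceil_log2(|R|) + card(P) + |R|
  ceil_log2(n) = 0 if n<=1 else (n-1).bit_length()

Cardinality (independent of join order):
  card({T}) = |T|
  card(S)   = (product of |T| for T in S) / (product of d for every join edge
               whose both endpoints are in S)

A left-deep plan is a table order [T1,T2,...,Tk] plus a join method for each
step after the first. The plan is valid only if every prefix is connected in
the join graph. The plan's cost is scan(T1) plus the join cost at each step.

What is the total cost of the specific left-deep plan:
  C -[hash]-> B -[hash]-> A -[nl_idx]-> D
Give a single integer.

step 1: scan C: cost=500, card=500
step 2: join B via hash
    card(P join B) = 500*60/(2) = 15000
    cost = 500 + 2*60*6 + 500 = 1720
step 3: join A via hash
    card(P join A) = 15000*60/(5) = 180000
    cost = 1720 + 2*60*6 + 15000 = 17440
step 4: join D via nl_idx
    card(P join D) = 180000*400/(40) = 1800000
    cost = 17440 + 180000*9 + 1800000 = 3437440

3437440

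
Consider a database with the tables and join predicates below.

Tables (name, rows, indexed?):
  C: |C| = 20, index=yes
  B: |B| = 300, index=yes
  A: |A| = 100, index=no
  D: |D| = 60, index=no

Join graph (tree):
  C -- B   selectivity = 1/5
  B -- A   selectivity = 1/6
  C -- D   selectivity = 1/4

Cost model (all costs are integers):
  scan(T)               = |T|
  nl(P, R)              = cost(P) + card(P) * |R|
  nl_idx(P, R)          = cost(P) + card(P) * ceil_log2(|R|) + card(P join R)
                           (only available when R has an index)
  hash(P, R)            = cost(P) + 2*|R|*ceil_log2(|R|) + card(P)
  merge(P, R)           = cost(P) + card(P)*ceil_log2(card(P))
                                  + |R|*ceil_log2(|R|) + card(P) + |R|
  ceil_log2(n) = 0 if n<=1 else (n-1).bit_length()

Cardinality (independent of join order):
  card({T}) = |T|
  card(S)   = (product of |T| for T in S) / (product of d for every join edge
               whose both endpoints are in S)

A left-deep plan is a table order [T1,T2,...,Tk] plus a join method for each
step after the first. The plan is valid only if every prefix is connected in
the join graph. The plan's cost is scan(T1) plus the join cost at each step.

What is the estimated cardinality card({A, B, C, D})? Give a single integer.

300000

Tables in S: A(100), B(300), C(20), D(60)
Edges inside S: C-B(d=5), B-A(d=6), C-D(d=4)
numerator = 100 * 300 * 20 * 60 = 36000000
denominator = 5 * 6 * 4 = 120
card(S) = 36000000 / 120 = 300000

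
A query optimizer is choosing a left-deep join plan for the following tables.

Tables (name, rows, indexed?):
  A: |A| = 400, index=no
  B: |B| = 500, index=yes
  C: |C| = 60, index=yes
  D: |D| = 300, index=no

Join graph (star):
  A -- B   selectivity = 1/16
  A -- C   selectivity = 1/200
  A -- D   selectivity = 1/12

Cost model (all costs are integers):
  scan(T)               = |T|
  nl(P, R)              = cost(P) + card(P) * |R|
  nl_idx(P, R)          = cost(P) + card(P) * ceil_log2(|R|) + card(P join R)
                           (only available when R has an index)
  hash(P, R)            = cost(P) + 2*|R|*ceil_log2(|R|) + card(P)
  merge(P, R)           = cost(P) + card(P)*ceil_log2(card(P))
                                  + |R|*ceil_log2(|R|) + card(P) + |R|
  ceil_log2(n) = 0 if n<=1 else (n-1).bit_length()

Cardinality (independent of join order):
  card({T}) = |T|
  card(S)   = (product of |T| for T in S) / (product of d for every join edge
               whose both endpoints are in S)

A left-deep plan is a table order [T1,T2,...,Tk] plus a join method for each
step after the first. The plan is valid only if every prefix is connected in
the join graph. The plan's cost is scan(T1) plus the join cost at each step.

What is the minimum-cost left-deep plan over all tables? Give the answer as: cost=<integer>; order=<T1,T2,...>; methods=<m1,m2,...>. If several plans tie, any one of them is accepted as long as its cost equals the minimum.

Selinger DP (subsets sized 1..n):
  {A}: scan cost=400, card=400
  {B}: scan cost=500, card=500
  {C}: scan cost=60, card=60
  {D}: scan cost=300, card=300
  {AB}: card=12500; try (A,hash)→8200, (B,merge)→9400, (A,merge)→9500, (B,hash)→9800, (B,nl_idx)→16500, (B,nl)→200400 …(+1); best=8200 via (A,hash)
  {AC}: card=120; try (C,hash)→1520, (C,nl_idx)→2920, (A,merge)→4480, (C,merge)→4820, (A,hash)→7320, (A,nl)→24060 …(+1); best=1520 via (C,hash)
  {AD}: card=10000; try (D,hash)→6200, (A,merge)→7300, (D,merge)→7400, (A,hash)→7800, (A,nl)→120300, (D,nl)→120400; best=6200 via (D,hash)
  {ABC}: card=3750; try (B,nl_idx)→6350, (B,merge)→7480, (B,hash)→10640, (C,hash)→21420, (B,nl)→61520, (C,nl_idx)→86950 …(+2); best=6350 via (B,nl_idx)
  {ABD}: card=312500; try (B,hash)→25200, (D,hash)→26100, (B,merge)→161200, (D,merge)→198700, (B,nl_idx)→408700, (D,nl)→3758200 …(+1); best=25200 via (B,hash)
  {ACD}: card=3000; try (D,merge)→5480, (D,hash)→7040, (C,hash)→16920, (D,nl)→37520, (C,nl_idx)→69200, (C,merge)→156620 …(+1); best=5480 via (D,merge)
  {ABCD}: card=93750; try (D,hash)→15500, (B,hash)→17480, (B,merge)→49480, (D,merge)→58100, (B,nl_idx)→126230, (C,hash)→338420 …(+5); best=15500 via (D,hash)

cost=15500; order=A,C,B,D; methods=hash,nl_idx,hash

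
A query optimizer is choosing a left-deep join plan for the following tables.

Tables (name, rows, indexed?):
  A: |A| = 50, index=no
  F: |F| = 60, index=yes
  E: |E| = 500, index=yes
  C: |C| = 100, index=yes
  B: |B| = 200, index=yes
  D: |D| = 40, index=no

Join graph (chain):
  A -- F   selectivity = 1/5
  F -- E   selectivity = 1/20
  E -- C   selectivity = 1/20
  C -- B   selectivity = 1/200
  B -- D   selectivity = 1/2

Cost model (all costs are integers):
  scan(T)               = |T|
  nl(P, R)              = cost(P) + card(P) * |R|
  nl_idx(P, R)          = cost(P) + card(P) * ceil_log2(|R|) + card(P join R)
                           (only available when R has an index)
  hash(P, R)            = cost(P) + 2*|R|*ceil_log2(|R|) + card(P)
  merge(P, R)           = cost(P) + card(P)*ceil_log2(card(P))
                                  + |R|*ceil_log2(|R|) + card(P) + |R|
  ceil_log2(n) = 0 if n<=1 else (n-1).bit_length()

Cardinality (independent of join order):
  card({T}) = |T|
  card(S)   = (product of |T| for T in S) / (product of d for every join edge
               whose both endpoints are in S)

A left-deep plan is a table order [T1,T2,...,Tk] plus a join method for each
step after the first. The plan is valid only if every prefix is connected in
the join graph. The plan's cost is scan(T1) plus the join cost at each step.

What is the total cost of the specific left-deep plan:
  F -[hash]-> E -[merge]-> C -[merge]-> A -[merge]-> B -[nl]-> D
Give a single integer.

4485070

step 1: scan F: cost=60, card=60
step 2: join E via hash
    card(P join E) = 60*500/(20) = 1500
    cost = 60 + 2*500*9 + 60 = 9120
step 3: join C via merge
    card(P join C) = 1500*100/(20) = 7500
    cost = 9120 + 1500*11 + 100*7 + 1500 + 100 = 27920
step 4: join A via merge
    card(P join A) = 7500*50/(5) = 75000
    cost = 27920 + 7500*13 + 50*6 + 7500 + 50 = 133270
step 5: join B via merge
    card(P join B) = 75000*200/(200) = 75000
    cost = 133270 + 75000*17 + 200*8 + 75000 + 200 = 1485070
step 6: join D via nl
    card(P join D) = 75000*40/(2) = 1500000
    cost = 1485070 + 75000*40 = 4485070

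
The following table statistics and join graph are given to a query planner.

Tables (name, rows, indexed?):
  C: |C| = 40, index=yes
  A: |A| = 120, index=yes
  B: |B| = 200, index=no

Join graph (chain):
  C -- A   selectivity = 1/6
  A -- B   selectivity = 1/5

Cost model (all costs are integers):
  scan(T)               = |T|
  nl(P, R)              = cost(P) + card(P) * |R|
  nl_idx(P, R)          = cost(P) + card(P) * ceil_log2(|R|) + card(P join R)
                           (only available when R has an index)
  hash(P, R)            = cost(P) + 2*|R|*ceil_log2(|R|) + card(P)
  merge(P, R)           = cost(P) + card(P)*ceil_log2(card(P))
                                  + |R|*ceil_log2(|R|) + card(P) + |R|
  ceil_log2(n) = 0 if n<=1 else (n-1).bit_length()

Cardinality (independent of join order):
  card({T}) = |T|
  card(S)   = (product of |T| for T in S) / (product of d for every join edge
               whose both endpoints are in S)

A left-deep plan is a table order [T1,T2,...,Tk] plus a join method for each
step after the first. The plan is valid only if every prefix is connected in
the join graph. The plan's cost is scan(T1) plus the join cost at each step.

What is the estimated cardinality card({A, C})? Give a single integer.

Tables in S: A(120), C(40)
Edges inside S: C-A(d=6)
numerator = 120 * 40 = 4800
denominator = 6 = 6
card(S) = 4800 / 6 = 800

800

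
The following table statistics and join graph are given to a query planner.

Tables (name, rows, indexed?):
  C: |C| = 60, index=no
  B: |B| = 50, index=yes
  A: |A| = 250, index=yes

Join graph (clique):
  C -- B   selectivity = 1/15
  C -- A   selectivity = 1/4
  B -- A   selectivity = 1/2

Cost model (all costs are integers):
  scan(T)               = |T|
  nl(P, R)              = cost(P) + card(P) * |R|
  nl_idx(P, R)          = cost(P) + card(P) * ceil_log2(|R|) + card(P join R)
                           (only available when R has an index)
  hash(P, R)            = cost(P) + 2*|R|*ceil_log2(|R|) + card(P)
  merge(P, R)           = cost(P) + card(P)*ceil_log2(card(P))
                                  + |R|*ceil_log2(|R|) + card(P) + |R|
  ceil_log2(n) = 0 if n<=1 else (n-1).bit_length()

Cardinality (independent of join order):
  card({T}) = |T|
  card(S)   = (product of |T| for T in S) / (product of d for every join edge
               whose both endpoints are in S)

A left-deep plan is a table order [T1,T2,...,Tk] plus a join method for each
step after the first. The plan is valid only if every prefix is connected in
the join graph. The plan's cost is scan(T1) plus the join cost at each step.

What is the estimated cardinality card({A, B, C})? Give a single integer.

Tables in S: A(250), B(50), C(60)
Edges inside S: C-B(d=15), C-A(d=4), B-A(d=2)
numerator = 250 * 50 * 60 = 750000
denominator = 15 * 4 * 2 = 120
card(S) = 750000 / 120 = 6250

6250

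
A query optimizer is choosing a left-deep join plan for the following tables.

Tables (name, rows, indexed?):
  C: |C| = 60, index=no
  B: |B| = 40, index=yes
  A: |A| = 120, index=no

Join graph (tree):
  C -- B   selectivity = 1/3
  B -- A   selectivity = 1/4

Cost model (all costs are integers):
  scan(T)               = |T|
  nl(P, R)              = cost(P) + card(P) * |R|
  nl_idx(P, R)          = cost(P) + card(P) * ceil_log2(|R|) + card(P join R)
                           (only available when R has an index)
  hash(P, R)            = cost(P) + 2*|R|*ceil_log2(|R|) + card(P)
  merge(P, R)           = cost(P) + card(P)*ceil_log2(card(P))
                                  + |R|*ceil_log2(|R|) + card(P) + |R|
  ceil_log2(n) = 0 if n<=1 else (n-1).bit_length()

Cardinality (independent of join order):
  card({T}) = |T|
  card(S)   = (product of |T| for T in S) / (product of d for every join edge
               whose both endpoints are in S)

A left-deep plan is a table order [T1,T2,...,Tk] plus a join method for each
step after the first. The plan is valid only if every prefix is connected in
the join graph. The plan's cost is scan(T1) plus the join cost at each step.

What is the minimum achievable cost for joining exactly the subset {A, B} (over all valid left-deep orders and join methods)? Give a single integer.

720

Selinger DP over subsets of {A,B}:
  {B}: scan cost=40, card=40
  {A}: scan cost=120, card=120
  {AB}: card=1200; try (B,hash)→720, (A,merge)→1280, (B,merge)→1360, (A,hash)→1760, (B,nl_idx)→2040, (A,nl)→4840 …(+1); best=720 via (B,hash)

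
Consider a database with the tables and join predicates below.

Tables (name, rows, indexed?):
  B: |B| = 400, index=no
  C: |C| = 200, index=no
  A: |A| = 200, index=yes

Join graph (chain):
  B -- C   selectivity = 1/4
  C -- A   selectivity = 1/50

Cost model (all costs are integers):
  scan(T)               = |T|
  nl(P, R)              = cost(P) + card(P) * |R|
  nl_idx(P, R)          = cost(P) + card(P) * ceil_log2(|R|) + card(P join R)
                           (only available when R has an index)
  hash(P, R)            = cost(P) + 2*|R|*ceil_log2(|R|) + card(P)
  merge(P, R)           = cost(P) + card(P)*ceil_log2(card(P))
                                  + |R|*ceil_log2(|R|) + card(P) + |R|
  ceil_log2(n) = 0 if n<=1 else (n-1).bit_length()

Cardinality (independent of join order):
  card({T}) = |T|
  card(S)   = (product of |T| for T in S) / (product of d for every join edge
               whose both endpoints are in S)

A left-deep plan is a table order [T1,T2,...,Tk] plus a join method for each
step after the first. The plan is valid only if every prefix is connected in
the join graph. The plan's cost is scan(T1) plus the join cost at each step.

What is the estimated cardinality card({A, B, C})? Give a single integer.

Tables in S: A(200), B(400), C(200)
Edges inside S: B-C(d=4), C-A(d=50)
numerator = 200 * 400 * 200 = 16000000
denominator = 4 * 50 = 200
card(S) = 16000000 / 200 = 80000

80000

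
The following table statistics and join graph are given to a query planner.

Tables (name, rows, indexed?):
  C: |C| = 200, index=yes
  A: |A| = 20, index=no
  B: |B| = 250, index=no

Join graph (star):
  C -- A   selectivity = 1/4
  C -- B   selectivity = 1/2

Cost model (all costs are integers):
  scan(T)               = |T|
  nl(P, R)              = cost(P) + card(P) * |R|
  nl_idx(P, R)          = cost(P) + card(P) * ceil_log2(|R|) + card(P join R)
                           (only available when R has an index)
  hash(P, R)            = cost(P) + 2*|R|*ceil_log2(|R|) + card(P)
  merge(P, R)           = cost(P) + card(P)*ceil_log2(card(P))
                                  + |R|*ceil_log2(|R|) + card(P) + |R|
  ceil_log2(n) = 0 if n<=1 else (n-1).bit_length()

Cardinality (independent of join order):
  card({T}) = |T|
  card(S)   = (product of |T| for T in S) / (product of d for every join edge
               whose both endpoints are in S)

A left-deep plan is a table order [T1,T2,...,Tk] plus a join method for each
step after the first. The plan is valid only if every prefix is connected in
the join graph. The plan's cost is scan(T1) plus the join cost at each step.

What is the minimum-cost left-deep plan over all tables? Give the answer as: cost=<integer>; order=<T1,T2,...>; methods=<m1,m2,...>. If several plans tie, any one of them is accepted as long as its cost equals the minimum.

Selinger DP (subsets sized 1..n):
  {C}: scan cost=200, card=200
  {A}: scan cost=20, card=20
  {B}: scan cost=250, card=250
  {AC}: card=1000; try (A,hash)→600, (C,nl_idx)→1180, (C,merge)→1940, (A,merge)→2120, (C,hash)→3240, (C,nl)→4020 …(+1); best=600 via (A,hash)
  {BC}: card=25000; try (C,hash)→3700, (B,merge)→4250, (C,merge)→4300, (B,hash)→4400, (C,nl_idx)→27250, (B,nl)→50200 …(+1); best=3700 via (C,hash)
  {ABC}: card=125000; try (B,hash)→5600, (B,merge)→13850, (A,hash)→28900, (B,nl)→250600, (A,merge)→403820, (A,nl)→503700; best=5600 via (B,hash)

cost=5600; order=C,A,B; methods=hash,hash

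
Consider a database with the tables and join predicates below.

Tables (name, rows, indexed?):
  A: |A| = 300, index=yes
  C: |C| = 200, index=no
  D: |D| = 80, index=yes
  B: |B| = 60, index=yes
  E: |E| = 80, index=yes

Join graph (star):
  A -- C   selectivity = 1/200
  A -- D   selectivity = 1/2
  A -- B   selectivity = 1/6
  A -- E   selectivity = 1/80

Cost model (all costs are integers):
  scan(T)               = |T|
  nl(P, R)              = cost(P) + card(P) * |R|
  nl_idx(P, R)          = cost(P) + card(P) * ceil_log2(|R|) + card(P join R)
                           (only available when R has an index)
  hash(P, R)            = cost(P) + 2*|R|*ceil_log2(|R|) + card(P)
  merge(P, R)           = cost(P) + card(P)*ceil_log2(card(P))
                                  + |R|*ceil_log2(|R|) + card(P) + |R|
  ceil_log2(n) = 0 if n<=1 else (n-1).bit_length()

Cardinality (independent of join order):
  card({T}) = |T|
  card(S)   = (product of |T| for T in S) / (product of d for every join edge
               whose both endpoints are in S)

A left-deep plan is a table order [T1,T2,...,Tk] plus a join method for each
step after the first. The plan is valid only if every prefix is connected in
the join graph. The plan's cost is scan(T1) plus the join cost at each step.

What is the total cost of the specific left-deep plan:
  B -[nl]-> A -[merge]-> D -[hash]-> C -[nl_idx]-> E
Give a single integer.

step 1: scan B: cost=60, card=60
step 2: join A via nl
    card(P join A) = 60*300/(6) = 3000
    cost = 60 + 60*300 = 18060
step 3: join D via merge
    card(P join D) = 3000*80/(2) = 120000
    cost = 18060 + 3000*12 + 80*7 + 3000 + 80 = 57700
step 4: join C via hash
    card(P join C) = 120000*200/(200) = 120000
    cost = 57700 + 2*200*8 + 120000 = 180900
step 5: join E via nl_idx
    card(P join E) = 120000*80/(80) = 120000
    cost = 180900 + 120000*7 + 120000 = 1140900

1140900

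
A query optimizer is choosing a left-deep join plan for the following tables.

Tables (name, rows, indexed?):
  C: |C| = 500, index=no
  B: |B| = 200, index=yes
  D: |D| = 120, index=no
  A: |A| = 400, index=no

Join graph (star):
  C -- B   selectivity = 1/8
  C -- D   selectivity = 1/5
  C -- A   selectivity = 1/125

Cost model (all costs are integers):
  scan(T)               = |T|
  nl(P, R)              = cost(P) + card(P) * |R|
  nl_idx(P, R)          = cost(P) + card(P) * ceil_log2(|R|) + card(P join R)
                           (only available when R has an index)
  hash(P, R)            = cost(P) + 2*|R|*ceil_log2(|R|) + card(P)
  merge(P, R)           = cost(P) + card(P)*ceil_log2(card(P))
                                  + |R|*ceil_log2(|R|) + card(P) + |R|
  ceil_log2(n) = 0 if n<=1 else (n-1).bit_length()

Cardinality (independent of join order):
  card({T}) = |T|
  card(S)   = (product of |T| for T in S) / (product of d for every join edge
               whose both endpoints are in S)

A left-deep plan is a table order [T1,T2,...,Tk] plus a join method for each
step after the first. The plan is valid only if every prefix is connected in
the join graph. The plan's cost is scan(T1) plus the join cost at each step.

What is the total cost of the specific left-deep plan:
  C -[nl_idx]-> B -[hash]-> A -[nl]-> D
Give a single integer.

4836700

step 1: scan C: cost=500, card=500
step 2: join B via nl_idx
    card(P join B) = 500*200/(8) = 12500
    cost = 500 + 500*8 + 12500 = 17000
step 3: join A via hash
    card(P join A) = 12500*400/(125) = 40000
    cost = 17000 + 2*400*9 + 12500 = 36700
step 4: join D via nl
    card(P join D) = 40000*120/(5) = 960000
    cost = 36700 + 40000*120 = 4836700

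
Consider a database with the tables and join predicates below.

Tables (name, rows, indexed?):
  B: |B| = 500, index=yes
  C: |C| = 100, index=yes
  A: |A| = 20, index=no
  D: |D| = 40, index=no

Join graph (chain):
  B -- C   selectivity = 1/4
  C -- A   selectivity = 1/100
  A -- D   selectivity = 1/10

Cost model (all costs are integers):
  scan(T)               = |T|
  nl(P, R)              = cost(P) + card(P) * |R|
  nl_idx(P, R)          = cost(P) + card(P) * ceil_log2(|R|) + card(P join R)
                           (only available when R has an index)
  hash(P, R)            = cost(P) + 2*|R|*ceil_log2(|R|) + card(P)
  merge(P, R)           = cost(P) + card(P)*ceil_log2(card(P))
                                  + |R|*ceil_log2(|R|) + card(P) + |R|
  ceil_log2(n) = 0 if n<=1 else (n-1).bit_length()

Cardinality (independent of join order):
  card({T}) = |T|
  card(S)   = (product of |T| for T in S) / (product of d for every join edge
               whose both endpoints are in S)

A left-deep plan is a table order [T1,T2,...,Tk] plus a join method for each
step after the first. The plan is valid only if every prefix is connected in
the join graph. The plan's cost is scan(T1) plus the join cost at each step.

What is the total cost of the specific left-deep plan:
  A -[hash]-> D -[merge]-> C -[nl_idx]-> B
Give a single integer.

step 1: scan A: cost=20, card=20
step 2: join D via hash
    card(P join D) = 20*40/(10) = 80
    cost = 20 + 2*40*6 + 20 = 520
step 3: join C via merge
    card(P join C) = 80*100/(100) = 80
    cost = 520 + 80*7 + 100*7 + 80 + 100 = 1960
step 4: join B via nl_idx
    card(P join B) = 80*500/(4) = 10000
    cost = 1960 + 80*9 + 10000 = 12680

12680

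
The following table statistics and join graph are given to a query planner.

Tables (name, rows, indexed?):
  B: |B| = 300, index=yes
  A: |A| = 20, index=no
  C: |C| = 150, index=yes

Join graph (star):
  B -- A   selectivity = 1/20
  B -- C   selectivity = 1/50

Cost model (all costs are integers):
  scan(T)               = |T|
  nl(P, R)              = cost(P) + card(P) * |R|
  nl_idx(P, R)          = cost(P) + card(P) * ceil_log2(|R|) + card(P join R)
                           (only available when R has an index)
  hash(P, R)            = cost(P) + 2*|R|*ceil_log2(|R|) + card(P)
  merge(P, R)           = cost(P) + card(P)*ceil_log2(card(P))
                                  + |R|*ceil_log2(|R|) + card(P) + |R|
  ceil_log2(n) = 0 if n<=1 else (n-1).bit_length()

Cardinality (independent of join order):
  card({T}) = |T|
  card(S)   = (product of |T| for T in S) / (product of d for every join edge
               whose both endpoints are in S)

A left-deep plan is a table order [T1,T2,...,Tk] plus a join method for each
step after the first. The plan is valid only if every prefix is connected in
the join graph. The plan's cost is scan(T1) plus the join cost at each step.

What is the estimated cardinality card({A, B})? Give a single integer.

300

Tables in S: A(20), B(300)
Edges inside S: B-A(d=20)
numerator = 20 * 300 = 6000
denominator = 20 = 20
card(S) = 6000 / 20 = 300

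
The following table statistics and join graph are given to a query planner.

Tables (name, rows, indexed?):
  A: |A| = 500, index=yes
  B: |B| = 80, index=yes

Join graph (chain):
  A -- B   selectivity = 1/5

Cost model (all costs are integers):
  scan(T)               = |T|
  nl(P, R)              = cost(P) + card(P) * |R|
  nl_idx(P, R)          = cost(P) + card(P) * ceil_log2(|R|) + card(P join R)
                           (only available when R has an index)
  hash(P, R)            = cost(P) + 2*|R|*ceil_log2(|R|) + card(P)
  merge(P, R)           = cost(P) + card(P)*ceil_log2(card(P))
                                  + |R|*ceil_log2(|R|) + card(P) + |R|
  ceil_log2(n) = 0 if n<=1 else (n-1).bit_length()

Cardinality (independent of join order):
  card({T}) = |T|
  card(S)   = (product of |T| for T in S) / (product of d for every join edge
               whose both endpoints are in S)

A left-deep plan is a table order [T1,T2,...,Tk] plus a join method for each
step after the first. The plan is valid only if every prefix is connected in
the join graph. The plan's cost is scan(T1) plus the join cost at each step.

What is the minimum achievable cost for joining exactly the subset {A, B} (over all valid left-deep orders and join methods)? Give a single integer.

2120

Selinger DP over subsets of {A,B}:
  {A}: scan cost=500, card=500
  {B}: scan cost=80, card=80
  {AB}: card=8000; try (B,hash)→2120, (A,merge)→5720, (B,merge)→6140, (A,nl_idx)→8800, (A,hash)→9160, (B,nl_idx)→12000 …(+2); best=2120 via (B,hash)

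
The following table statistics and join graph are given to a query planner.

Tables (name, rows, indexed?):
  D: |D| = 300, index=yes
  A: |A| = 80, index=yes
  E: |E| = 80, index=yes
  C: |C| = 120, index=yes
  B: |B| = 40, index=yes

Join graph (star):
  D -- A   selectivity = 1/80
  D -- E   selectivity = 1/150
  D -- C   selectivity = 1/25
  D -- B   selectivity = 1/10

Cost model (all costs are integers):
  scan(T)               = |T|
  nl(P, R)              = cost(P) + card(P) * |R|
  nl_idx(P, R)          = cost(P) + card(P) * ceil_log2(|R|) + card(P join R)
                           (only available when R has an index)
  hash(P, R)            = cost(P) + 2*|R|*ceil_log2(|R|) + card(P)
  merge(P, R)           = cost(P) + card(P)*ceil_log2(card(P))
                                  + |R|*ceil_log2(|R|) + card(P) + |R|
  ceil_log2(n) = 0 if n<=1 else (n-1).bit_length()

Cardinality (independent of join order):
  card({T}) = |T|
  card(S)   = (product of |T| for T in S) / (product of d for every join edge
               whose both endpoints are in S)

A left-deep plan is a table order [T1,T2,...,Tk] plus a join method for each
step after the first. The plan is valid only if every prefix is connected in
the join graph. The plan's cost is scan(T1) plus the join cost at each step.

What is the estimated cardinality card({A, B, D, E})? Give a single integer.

Tables in S: A(80), B(40), D(300), E(80)
Edges inside S: D-A(d=80), D-E(d=150), D-B(d=10)
numerator = 80 * 40 * 300 * 80 = 76800000
denominator = 80 * 150 * 10 = 120000
card(S) = 76800000 / 120000 = 640

640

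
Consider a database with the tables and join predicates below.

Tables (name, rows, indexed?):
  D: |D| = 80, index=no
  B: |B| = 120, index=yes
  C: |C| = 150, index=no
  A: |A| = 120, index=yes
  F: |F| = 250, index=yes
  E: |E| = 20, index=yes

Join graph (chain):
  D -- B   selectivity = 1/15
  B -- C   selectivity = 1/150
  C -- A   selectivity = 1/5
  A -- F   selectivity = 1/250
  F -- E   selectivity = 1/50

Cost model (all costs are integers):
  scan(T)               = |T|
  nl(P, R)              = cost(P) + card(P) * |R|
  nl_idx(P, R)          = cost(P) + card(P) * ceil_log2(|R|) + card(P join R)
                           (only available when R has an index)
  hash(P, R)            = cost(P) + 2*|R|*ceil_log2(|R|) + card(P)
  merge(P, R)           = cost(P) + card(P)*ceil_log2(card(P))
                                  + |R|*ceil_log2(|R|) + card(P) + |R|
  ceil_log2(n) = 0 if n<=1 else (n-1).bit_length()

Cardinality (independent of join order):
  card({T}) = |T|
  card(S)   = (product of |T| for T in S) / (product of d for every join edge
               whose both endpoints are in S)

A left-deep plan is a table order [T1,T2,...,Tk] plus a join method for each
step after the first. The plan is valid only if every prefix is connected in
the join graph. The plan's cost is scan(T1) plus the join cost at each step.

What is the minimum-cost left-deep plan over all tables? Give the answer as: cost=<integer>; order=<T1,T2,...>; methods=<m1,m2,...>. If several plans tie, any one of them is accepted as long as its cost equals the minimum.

cost=8106; order=E,F,A,C,B,D; methods=nl_idx,nl_idx,merge,hash,hash

Selinger DP (subsets sized 1..n):
  {D}: scan cost=80, card=80
  {B}: scan cost=120, card=120
  {C}: scan cost=150, card=150
  {A}: scan cost=120, card=120
  {F}: scan cost=250, card=250
  {E}: scan cost=20, card=20
  {BD}: card=640; try (B,nl_idx)→1280, (D,hash)→1360, (B,merge)→1680, (D,merge)→1720, (B,hash)→1840, (B,nl)→9680 …(+1); best=1280 via (B,nl_idx)
  {BC}: card=120; try (B,nl_idx)→1320, (B,hash)→1980, (C,merge)→2430, (B,merge)→2460, (C,hash)→2640, (C,nl)→18120 …(+1); best=1320 via (B,nl_idx)
  {AC}: card=3600; try (A,hash)→1980, (C,merge)→2430, (A,merge)→2460, (C,hash)→2640, (A,nl_idx)→4800, (C,nl)→18120 …(+1); best=1980 via (A,hash)
  {AF}: card=120; try (F,nl_idx)→1200, (A,nl_idx)→2120, (A,hash)→2180, (F,merge)→3330, (A,merge)→3460, (F,hash)→4240 …(+2); best=1200 via (F,nl_idx)
  {EF}: card=100; try (F,nl_idx)→280, (E,hash)→700, (E,nl_idx)→1600, (F,merge)→2390, (E,merge)→2620, (F,hash)→4040 …(+2); best=280 via (F,nl_idx)
  {BCD}: card=640; try (D,hash)→2560, (D,merge)→2920, (C,hash)→4320, (C,merge)→9670, (D,nl)→10920, (C,nl)→97280; best=2560 via (D,hash)
  {ABC}: card=2880; try (A,hash)→3120, (A,merge)→3240, (A,nl_idx)→5040, (B,hash)→7260, (A,nl)→15720, (B,nl_idx)→30060 …(+2); best=3120 via (A,hash)
  {ACF}: card=3600; try (C,merge)→3510, (C,hash)→3720, (F,hash)→9580, (C,nl)→19200, (F,nl_idx)→34380, (F,merge)→51030 …(+1); best=3510 via (C,merge)
  {AEF}: card=48; try (A,nl_idx)→1028, (E,hash)→1520, (E,nl_idx)→1848, (A,merge)→2040, (A,hash)→2060, (E,merge)→2280 …(+2); best=1028 via (A,nl_idx)
  {ABCD}: card=15360; try (A,hash)→4880, (D,hash)→7120, (A,merge)→10560, (A,nl_idx)→22400, (D,merge)→41200, (A,nl)→79360 …(+1); best=4880 via (A,hash)
  {ABCF}: card=2880; try (B,hash)→8790, (F,hash)→10000, (F,nl_idx)→29040, (B,nl_idx)→31590, (F,merge)→42810, (B,merge)→51270 …(+2); best=8790 via (B,hash)
  {ACEF}: card=1440; try (C,merge)→2714, (C,hash)→3476, (E,hash)→7310, (C,nl)→8228, (E,nl_idx)→22950, (E,merge)→50430 …(+1); best=2714 via (C,merge)
  {ABCDF}: card=15360; try (D,hash)→12790, (F,hash)→24240, (D,merge)→46870, (F,nl_idx)→143120, (F,merge)→237530, (D,nl)→239190 …(+1); best=12790 via (D,hash)
  {ABCEF}: card=1152; try (B,hash)→5834, (E,hash)→11870, (B,nl_idx)→13946, (B,merge)→20954, (E,nl_idx)→24342, (E,merge)→46350 …(+2); best=5834 via (B,hash)
  {ABCDEF}: card=6144; try (D,hash)→8106, (D,merge)→20298, (E,hash)→28350, (E,nl_idx)→95734, (D,nl)→97994, (E,merge)→243310 …(+1); best=8106 via (D,hash)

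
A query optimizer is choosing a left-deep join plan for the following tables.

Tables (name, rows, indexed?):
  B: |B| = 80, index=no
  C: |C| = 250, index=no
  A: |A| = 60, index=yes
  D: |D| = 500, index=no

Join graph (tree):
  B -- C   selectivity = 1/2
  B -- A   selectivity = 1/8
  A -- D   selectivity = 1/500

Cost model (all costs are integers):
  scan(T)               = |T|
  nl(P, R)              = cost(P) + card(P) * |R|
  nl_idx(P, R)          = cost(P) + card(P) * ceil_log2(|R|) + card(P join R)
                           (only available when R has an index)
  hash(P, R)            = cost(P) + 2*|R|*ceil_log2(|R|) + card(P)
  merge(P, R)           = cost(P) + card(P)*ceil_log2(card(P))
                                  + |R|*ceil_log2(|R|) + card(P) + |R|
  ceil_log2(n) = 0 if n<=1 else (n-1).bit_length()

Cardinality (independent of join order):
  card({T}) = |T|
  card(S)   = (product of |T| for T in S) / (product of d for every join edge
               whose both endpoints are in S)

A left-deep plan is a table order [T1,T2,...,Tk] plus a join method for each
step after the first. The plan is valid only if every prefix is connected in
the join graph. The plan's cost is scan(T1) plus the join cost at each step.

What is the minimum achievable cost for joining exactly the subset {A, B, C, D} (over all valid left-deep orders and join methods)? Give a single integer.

7380

Selinger DP over subsets of {A,B,C,D}:
  {B}: scan cost=80, card=80
  {C}: scan cost=250, card=250
  {A}: scan cost=60, card=60
  {D}: scan cost=500, card=500
  {BC}: card=10000; try (B,hash)→1620, (C,merge)→2970, (B,merge)→3140, (C,hash)→4160, (C,nl)→20080, (B,nl)→20250; best=1620 via (B,hash)
  {AB}: card=600; try (A,hash)→880, (B,merge)→1120, (A,merge)→1140, (A,nl_idx)→1160, (B,hash)→1240, (B,nl)→4860 …(+1); best=880 via (A,hash)
  {AD}: card=60; try (A,hash)→1720, (A,nl_idx)→3560, (D,merge)→5480, (A,merge)→5920, (D,hash)→9120, (D,nl)→30060 …(+1); best=1720 via (A,hash)
  {ABC}: card=75000; try (C,hash)→5480, (C,merge)→9730, (A,hash)→12340, (A,nl_idx)→136620, (C,nl)→150880, (A,merge)→152040 …(+1); best=5480 via (C,hash)
  {ABD}: card=600; try (B,merge)→2780, (B,hash)→2900, (B,nl)→6520, (D,hash)→10480, (D,merge)→12480, (D,nl)→300880; best=2780 via (B,merge)
  {ABCD}: card=75000; try (C,hash)→7380, (C,merge)→11630, (D,hash)→89480, (C,nl)→152780, (D,merge)→1360480, (D,nl)→37505480; best=7380 via (C,hash)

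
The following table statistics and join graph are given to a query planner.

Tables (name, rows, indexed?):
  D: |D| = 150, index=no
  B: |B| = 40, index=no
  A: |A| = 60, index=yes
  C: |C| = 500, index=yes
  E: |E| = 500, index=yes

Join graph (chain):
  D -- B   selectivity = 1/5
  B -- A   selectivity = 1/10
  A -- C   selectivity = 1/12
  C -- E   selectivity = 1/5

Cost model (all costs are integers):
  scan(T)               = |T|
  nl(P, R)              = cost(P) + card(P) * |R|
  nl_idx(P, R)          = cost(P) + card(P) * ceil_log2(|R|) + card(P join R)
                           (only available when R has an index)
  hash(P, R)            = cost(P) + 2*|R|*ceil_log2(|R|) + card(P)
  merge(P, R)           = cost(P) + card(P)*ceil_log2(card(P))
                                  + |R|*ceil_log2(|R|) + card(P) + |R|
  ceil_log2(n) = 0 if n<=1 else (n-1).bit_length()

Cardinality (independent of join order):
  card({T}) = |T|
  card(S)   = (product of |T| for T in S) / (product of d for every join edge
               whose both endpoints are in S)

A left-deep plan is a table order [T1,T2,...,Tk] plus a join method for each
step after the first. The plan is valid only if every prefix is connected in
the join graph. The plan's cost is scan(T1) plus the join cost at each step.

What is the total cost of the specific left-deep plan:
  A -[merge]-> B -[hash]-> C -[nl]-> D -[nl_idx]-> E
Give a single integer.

34210000

step 1: scan A: cost=60, card=60
step 2: join B via merge
    card(P join B) = 60*40/(10) = 240
    cost = 60 + 60*6 + 40*6 + 60 + 40 = 760
step 3: join C via hash
    card(P join C) = 240*500/(12) = 10000
    cost = 760 + 2*500*9 + 240 = 10000
step 4: join D via nl
    card(P join D) = 10000*150/(5) = 300000
    cost = 10000 + 10000*150 = 1510000
step 5: join E via nl_idx
    card(P join E) = 300000*500/(5) = 30000000
    cost = 1510000 + 300000*9 + 30000000 = 34210000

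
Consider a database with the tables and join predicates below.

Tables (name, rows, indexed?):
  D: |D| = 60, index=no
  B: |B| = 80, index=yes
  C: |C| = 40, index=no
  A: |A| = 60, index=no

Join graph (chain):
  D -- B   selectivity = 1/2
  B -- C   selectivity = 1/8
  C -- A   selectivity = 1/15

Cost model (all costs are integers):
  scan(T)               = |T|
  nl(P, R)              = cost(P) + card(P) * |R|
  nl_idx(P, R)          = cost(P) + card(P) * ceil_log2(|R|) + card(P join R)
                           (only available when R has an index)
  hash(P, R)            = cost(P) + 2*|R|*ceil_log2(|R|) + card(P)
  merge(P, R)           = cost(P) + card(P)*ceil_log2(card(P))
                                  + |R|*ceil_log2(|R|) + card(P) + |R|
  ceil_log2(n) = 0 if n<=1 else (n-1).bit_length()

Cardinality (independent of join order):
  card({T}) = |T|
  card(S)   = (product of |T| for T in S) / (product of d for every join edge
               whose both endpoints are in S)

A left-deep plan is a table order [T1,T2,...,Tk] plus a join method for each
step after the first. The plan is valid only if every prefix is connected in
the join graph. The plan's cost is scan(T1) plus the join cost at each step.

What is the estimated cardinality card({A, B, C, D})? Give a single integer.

Tables in S: A(60), B(80), C(40), D(60)
Edges inside S: D-B(d=2), B-C(d=8), C-A(d=15)
numerator = 60 * 80 * 40 * 60 = 11520000
denominator = 2 * 8 * 15 = 240
card(S) = 11520000 / 240 = 48000

48000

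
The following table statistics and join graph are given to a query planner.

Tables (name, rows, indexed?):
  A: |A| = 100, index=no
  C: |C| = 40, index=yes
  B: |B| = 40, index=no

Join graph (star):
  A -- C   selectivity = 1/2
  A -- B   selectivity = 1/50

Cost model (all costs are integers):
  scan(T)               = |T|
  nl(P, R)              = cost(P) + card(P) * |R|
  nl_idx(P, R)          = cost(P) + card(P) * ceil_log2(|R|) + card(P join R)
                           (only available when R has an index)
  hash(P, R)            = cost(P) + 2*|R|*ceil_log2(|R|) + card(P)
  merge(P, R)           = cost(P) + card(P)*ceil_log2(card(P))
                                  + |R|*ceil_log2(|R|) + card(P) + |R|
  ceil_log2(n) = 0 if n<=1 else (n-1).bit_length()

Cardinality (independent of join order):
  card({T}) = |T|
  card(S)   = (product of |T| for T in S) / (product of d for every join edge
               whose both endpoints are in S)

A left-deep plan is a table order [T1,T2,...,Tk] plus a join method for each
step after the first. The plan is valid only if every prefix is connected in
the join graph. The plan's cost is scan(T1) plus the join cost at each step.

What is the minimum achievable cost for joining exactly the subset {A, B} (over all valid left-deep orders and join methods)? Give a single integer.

Selinger DP over subsets of {A,B}:
  {A}: scan cost=100, card=100
  {B}: scan cost=40, card=40
  {AB}: card=80; try (B,hash)→680, (A,merge)→1120, (B,merge)→1180, (A,hash)→1480, (A,nl)→4040, (B,nl)→4100; best=680 via (B,hash)

680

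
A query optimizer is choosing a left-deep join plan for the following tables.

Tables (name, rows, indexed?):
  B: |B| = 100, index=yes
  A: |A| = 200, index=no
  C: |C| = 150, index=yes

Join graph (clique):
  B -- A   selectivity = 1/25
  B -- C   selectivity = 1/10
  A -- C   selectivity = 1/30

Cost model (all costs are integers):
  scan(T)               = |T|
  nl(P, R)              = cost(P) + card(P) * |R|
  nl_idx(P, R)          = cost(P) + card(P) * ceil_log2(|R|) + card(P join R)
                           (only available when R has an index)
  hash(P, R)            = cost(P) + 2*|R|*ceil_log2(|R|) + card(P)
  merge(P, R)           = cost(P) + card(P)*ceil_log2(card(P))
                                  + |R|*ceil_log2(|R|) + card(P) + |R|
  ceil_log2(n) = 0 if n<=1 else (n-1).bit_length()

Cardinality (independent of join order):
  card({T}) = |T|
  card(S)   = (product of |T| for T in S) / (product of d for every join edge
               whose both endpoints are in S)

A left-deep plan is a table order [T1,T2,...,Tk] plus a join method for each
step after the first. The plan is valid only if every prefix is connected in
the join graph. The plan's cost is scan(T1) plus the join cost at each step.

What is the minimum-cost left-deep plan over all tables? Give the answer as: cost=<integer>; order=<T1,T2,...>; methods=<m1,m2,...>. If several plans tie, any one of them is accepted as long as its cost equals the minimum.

cost=5000; order=A,B,C; methods=hash,hash

Selinger DP (subsets sized 1..n):
  {B}: scan cost=100, card=100
  {A}: scan cost=200, card=200
  {C}: scan cost=150, card=150
  {AB}: card=800; try (B,hash)→1800, (B,nl_idx)→2400, (A,merge)→2700, (B,merge)→2800, (A,hash)→3400, (A,nl)→20100 …(+1); best=1800 via (B,hash)
  {BC}: card=1500; try (B,hash)→1700, (C,merge)→2250, (B,merge)→2300, (C,nl_idx)→2400, (C,hash)→2600, (B,nl_idx)→2700 …(+2); best=1700 via (B,hash)
  {AC}: card=1000; try (C,hash)→2800, (C,nl_idx)→2800, (A,merge)→3300, (C,merge)→3350, (A,hash)→3500, (A,nl)→30150 …(+1); best=2800 via (C,hash)
  {ABC}: card=400; try (C,hash)→5000, (B,hash)→5200, (A,hash)→6400, (C,nl_idx)→8600, (B,nl_idx)→10200, (C,merge)→11950 …(+5); best=5000 via (C,hash)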